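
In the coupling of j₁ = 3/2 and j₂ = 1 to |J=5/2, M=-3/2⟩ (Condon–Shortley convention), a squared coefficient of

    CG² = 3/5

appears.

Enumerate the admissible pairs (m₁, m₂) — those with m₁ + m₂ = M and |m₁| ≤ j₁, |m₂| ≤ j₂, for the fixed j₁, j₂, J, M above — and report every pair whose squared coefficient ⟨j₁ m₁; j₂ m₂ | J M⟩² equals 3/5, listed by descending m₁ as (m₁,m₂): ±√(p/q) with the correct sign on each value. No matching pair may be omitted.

(-1/2,-1): +√(3/5)

Admissible pairs with m₁+m₂ = M = -3/2: (-3/2,0), (-1/2,-1)
  (m₁,m₂)=(-1/2,-1): CG² = 3/5, CG = +√(3/5)   ← matches the target
  (m₁,m₂)=(-3/2,0): CG² = 2/5, CG = +√(2/5)
Pairs with CG² = 3/5: (-1/2,-1): +√(3/5)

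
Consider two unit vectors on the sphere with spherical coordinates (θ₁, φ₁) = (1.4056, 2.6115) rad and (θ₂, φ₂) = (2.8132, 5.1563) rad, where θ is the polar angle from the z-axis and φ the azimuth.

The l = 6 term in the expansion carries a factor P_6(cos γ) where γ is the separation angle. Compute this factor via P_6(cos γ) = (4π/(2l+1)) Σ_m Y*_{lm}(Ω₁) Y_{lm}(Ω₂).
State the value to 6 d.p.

0.310773

Summing Y*_{l m}(θ₁,φ₁)·Y_{l m}(θ₂,φ₂) over m ∈ [−6, 6]; prefactor 4π/(2·6+1) = 0.966644:
  m=-6: (-0.44461 + 0.01733j) × (0.00048 + 0.00025j) = -0.00022 - 0.00010j  (running Σ = -0.00022 - 0.00010j)
  m=-5: (0.22659 + 0.12119j) × (-0.00440 + 0.00334j) = -0.00140 + 0.00022j  (running Σ = -0.00162 + 0.00012j)
  m=-4: (0.12394 + 0.20234j) × (-0.00695 - 0.03347j) = 0.00591 - 0.00556j  (running Σ = 0.00429 - 0.00544j)
  m=-3: (-0.00541 - 0.27778j) × (0.13778 + 0.03358j) = 0.00858 - 0.03845j  (running Σ = 0.01287 - 0.04389j)
  m=-2: (0.08322 - 0.14856j) × (-0.24298 + 0.29865j) = 0.02415 + 0.06095j  (running Σ = 0.03702 + 0.01706j)
  m=-1: (-0.24289 + 0.14234j) × (-0.24914 - 0.52387j) = 0.13508 + 0.09178j  (running Σ = 0.17210 + 0.10884j)
  m=0: (-0.15170 + 0.00000j) × (0.14968 + 0.00000j) = -0.02271 + 0.00000j  (running Σ = 0.14940 + 0.10884j)
  m=1: (0.24289 + 0.14234j) × (0.24914 - 0.52387j) = 0.13508 - 0.09178j  (running Σ = 0.28448 + 0.01706j)
  m=2: (0.08322 + 0.14856j) × (-0.24298 - 0.29865j) = 0.02415 - 0.06095j  (running Σ = 0.30863 - 0.04389j)
  m=3: (0.00541 - 0.27778j) × (-0.13778 + 0.03358j) = 0.00858 + 0.03845j  (running Σ = 0.31721 - 0.00544j)
  m=4: (0.12394 - 0.20234j) × (-0.00695 + 0.03347j) = 0.00591 + 0.00556j  (running Σ = 0.32312 + 0.00012j)
  m=5: (-0.22659 + 0.12119j) × (0.00440 + 0.00334j) = -0.00140 - 0.00022j  (running Σ = 0.32172 - 0.00010j)
  m=6: (-0.44461 - 0.01733j) × (0.00048 - 0.00025j) = -0.00022 + 0.00010j  (running Σ = 0.32150 + 0.00000j)
Accumulated sum 0.32150 + 0.00000j; after 4π/(2l+1) scaling, 0.31077 + 0.00000j ⇒ P_6 = 0.310773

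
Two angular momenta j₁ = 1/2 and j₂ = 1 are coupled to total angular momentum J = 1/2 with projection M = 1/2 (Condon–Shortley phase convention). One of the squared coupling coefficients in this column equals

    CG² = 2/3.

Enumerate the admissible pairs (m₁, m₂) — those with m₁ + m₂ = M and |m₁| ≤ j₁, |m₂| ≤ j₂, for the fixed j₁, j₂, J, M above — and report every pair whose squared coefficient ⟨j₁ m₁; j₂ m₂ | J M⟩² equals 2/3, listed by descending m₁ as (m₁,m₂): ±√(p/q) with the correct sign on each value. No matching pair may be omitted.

(-1/2,1): −√(2/3)

Admissible pairs with m₁+m₂ = M = 1/2: (-1/2,1), (1/2,0)
  (m₁,m₂)=(1/2,0): CG² = 1/3, CG = +√(1/3)
  (m₁,m₂)=(-1/2,1): CG² = 2/3, CG = −√(2/3)   ← matches the target
Pairs with CG² = 2/3: (-1/2,1): −√(2/3)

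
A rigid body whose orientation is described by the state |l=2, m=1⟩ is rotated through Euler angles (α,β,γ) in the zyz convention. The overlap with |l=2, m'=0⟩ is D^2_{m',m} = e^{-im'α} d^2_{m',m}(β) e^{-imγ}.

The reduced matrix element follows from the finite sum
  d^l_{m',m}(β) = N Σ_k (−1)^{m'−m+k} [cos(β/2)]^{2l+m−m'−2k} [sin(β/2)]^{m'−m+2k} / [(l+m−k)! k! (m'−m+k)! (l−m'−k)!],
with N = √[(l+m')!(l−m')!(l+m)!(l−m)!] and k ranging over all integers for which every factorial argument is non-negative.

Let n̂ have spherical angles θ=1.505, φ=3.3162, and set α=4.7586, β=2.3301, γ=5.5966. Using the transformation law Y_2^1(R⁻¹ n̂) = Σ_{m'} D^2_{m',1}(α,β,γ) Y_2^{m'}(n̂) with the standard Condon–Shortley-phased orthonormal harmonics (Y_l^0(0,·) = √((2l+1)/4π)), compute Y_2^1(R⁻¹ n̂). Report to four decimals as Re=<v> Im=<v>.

Need the full column D^2_{m',1} for m'=−2..2 at α=4.7586, β=2.3301, γ=5.5966.
cos(β/2)=0.394705, sin(β/2)=0.918808
d^2_{-2,1}: single k=3 term ⇒ +0.612317;  D = -0.435732-0.430198i
d^2_{-1,1}: k∈[2..3] ⇒ +0.394562 -0.712688 = -0.318126;  D = -0.212810+0.236465i
d^2_{0,1}: k∈[1..2] ⇒ +0.138394 -0.749933 = -0.611539;  D = -0.472973-0.387654i
d^2_{1,1}: k∈[0..1] ⇒ +0.024271 -0.394562 = -0.370291;  D = +0.221247-0.296926i
d^2_{2,1}: single k=0 term ⇒ -0.112998;  D = +0.093632+0.063258i
Y_2^{m'}(θ=1.505,φ=3.3162) and Σ D·Y over m':
  (-0.4357-0.4302i)·(+0.3614-0.1316i)  (-0.2128+0.2365i)·(-0.0499+0.0088i)  (-0.4730-0.3877i)·(-0.3113+0.0000i)  (+0.2212-0.2969i)·(+0.0499+0.0088i)  (+0.0936+0.0633i)·(+0.3614+0.1316i)
Y_2^1(R⁻¹ n̂) = -0.019134+0.031182i

Re=-0.0191 Im=0.0312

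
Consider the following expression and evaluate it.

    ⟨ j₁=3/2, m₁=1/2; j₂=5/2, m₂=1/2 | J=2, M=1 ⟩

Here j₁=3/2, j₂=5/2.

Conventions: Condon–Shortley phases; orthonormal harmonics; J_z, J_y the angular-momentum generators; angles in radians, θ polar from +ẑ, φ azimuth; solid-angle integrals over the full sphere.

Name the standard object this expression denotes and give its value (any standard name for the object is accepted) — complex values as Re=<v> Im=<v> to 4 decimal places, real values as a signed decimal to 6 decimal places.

Clebsch–Gordan coefficient, −√(25/84) ≈ -0.545545

This is a Clebsch–Gordan (vector-coupling) coefficient.
j₁+j₂−J=2  J+j₁−j₂=1  J−j₁+j₂=3  j₁+j₂+J+1=7
(j₁±m₁, j₂±m₂, J±M) = (2,1,3,2,3,1)
P² = 12/7
sum k=0..1:
  [0] +1/12 = 1/12
  [1] −1/2 = -1/2
S = -5/12
C² = P²·S² = 25/84 ; C = -0.545545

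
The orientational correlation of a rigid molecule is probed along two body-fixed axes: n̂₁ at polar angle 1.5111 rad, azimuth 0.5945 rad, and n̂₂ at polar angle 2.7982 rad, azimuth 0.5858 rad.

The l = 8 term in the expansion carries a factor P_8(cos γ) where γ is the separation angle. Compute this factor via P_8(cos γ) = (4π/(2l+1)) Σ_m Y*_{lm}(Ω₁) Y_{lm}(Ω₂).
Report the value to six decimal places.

Addition theorem: P_8(cos γ) = (4π/17) Σ_m Y*_{lm}(Ω₁) Y_{lm}(Ω₂), m = −8…8:
  term(m=-8) = +0.000043+0.000003i   from Y*(Ω₁)=+0.022153-0.507646i, Y(Ω₂)=-0.000002+0.000085i
  term(m=-7) = -0.000115-0.000007i   from Y*(Ω₁)=-0.063587-0.103507i, Y(Ω₂)=+0.000547-0.000779i
  term(m=-6) = -0.002374-0.000124i   from Y*(Ω₁)=+0.321107+0.145485i, Y(Ω₂)=-0.006279+0.002459i
  term(m=-5) = +0.004829+0.000210i   from Y*(Ω₁)=+0.139661-0.023843i, Y(Ω₂)=+0.033350+0.007199i
  term(m=-4) = +0.038496+0.001340i   from Y*(Ω₁)=-0.220376+0.210969i, Y(Ω₂)=-0.088112-0.090432i
  term(m=-3) = -0.050167-0.001310i   from Y*(Ω₁)=-0.031820+0.147333i, Y(Ω₂)=+0.061768+0.327158i
  term(m=-2) = -0.161221-0.002806i   from Y*(Ω₁)=-0.105900-0.263763i, Y(Ω₂)=+0.220501-0.522704i
  term(m=-1) = +0.067238+0.000585i   from Y*(Ω₁)=-0.127977-0.086524i, Y(Ω₂)=-0.362692+0.240642i
  term(m=+0) = -0.075762+0.000000i   from Y*(Ω₁)=+0.278077-0.000000i, Y(Ω₂)=-0.272449+0.000000i
  term(m=+1) = +0.067238-0.000585i   from Y*(Ω₁)=+0.127977-0.086524i, Y(Ω₂)=+0.362692+0.240642i
  term(m=+2) = -0.161221+0.002806i   from Y*(Ω₁)=-0.105900+0.263763i, Y(Ω₂)=+0.220501+0.522704i
  term(m=+3) = -0.050167+0.001310i   from Y*(Ω₁)=+0.031820+0.147333i, Y(Ω₂)=-0.061768+0.327158i
  term(m=+4) = +0.038496-0.001340i   from Y*(Ω₁)=-0.220376-0.210969i, Y(Ω₂)=-0.088112+0.090432i
  term(m=+5) = +0.004829-0.000210i   from Y*(Ω₁)=-0.139661-0.023843i, Y(Ω₂)=-0.033350+0.007199i
  term(m=+6) = -0.002374+0.000124i   from Y*(Ω₁)=+0.321107-0.145485i, Y(Ω₂)=-0.006279-0.002459i
  term(m=+7) = -0.000115+0.000007i   from Y*(Ω₁)=+0.063587-0.103507i, Y(Ω₂)=-0.000547-0.000779i
  term(m=+8) = +0.000043-0.000003i   from Y*(Ω₁)=+0.022153+0.507646i, Y(Ω₂)=-0.000002-0.000085i
Σ over m = -0.282304+0.000000i; ×(4π/17) → -0.208679+0.000000i. Real part: -0.208679

-0.208679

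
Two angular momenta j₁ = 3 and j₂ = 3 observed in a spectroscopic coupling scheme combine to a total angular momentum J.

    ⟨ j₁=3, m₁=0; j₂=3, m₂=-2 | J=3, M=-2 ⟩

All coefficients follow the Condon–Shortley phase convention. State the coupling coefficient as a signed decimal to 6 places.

-0.408248  (= −√(1/6))

triangle: 3!*3!*3!/10! = 216/3628800
(j±m)!: 3!*3!*1!*5!*1!*5! = 518400
prefactor² = (2J+1)*Δ*N² = 216
  k=0: +1/(0!*3!*3!*1!*0!*2!) = 1/72
  k=1: −1/(1!*2!*2!*0!*1!*3!) = -1/24
Σ = -1/36  ⇒  CG² = 216*(-1/36)² = 1/6
CG = −√(1/6) = -0.408248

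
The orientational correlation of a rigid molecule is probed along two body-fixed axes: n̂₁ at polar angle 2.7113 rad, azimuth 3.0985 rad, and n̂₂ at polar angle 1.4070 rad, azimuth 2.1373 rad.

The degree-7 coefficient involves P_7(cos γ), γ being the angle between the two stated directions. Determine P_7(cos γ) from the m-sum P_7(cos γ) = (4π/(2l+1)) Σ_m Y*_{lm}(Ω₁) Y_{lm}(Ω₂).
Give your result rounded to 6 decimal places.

-0.178314

Addition theorem: P_7(cos γ) = (4π/15) Σ_m Y*_{lm}(Ω₁) Y_{lm}(Ω₂), m = −7…7:
  m=-7: Y*=-0.001049+0.000326i  Y=-0.333911-0.309120i  product +0.000451+0.000215i
  m=-6: Y*=-0.008661+0.002291i  Y=+0.272122-0.071642i  product -0.002193+0.001244i
  m=-5: Y*=-0.044084+0.009648i  Y=+0.068272-0.213813i  product -0.000947+0.010084i
  m=-4: Y*=-0.153942+0.026801i  Y=+0.192785+0.231116i  product -0.035872-0.030412i
  m=-3: Y*=-0.366692+0.047671i  Y=+0.141846-0.018359i  product -0.051139+0.013494i
  m=-2: Y*=-0.535048+0.046228i  Y=-0.128195+0.273872i  product +0.055930-0.152461i
  m=-1: Y*=-0.280836+0.012109i  Y=+0.059264+0.093175i  product -0.017772-0.025449i
  m=+0: Y*=+0.363682-0.000000i  Y=-0.301819+0.000000i  product -0.109766+0.000000i
  m=+1: Y*=+0.280836+0.012109i  Y=-0.059264+0.093175i  product -0.017772+0.025449i
  m=+2: Y*=-0.535048-0.046228i  Y=-0.128195-0.273872i  product +0.055930+0.152461i
  m=+3: Y*=+0.366692+0.047671i  Y=-0.141846-0.018359i  product -0.051139-0.013494i
  m=+4: Y*=-0.153942-0.026801i  Y=+0.192785-0.231116i  product -0.035872+0.030412i
  m=+5: Y*=+0.044084+0.009648i  Y=-0.068272-0.213813i  product -0.000947-0.010084i
  m=+6: Y*=-0.008661-0.002291i  Y=+0.272122+0.071642i  product -0.002193-0.001244i
  m=+7: Y*=+0.001049+0.000326i  Y=+0.333911-0.309120i  product +0.000451-0.000215i
Accumulated sum -0.212847-0.000000i; after 4π/(2l+1) scaling, -0.178314-0.000000i ⇒ P_7 = -0.178314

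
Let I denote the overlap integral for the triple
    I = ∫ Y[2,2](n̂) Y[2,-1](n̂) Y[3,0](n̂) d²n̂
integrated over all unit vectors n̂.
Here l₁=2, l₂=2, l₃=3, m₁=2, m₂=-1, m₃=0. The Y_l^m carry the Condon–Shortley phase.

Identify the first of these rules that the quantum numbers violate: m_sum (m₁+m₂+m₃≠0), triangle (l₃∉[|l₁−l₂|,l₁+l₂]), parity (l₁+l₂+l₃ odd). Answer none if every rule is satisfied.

azimuthal sum: 2 − 1 + 0 = 1  ✗
0 ≤ 3 ≤ 4 (triangle on l)
L = 2 + 2 + 3 = 7 (odd)

m_sum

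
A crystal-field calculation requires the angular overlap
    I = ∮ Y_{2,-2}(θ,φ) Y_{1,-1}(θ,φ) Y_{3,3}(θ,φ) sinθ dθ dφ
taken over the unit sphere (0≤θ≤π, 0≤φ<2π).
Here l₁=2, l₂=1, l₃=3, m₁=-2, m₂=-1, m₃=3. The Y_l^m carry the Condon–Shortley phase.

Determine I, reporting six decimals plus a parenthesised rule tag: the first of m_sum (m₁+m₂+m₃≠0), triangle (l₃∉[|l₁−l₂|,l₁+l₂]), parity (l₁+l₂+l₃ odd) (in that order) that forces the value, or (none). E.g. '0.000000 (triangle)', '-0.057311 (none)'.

Rules hold: Σm=0, L=6 even, 1≤3≤3.
N = 5·3·7 = 105
Δ = 0!·4!·2!/7! = 1/105
Racah Σ t=0..0: t=0:+1/4 = 1/4
⇒ 3j(2 1 3; 0 0 0)² = 3/35, sgn -1
Racah Σ t=0..0: t=0:+1/48 = 1/48
⇒ 3j(2 1 3; -2 -1 3)² = 1/7, sgn +1
4πI² = N·(3j₀)²·(3jₘ)² = 9/7
I = -1·√(1.28571/4π) = -0.31986543
No selection rule forces the value: the integral is nonzero (none).

-0.319865 (none)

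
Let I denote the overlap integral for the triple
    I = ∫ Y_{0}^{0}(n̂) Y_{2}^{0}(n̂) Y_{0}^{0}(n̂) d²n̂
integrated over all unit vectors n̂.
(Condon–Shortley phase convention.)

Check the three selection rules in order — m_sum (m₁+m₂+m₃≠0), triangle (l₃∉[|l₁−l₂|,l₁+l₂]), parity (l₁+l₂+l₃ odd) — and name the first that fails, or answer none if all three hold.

triangle

m₁+m₂+m₃ = 0 + 0 + 0 = 0  ✓
triangle: need |l₁−l₂| ≤ l₃ ≤ l₁+l₂ = [2,2]; l₃=0 is outside  ✗
parity: l₁+l₂+l₃ = 2 is even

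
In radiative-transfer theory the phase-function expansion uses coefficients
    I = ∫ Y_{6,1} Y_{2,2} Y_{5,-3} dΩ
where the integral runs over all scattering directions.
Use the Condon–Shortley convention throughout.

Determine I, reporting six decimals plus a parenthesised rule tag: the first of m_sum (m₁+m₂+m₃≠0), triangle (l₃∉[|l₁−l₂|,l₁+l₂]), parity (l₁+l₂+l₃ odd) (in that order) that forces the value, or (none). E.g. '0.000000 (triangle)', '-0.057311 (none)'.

0.000000 (parity)

l₁+l₂+l₃=13 is odd: 3j(l;000)=0 ⇒ I=0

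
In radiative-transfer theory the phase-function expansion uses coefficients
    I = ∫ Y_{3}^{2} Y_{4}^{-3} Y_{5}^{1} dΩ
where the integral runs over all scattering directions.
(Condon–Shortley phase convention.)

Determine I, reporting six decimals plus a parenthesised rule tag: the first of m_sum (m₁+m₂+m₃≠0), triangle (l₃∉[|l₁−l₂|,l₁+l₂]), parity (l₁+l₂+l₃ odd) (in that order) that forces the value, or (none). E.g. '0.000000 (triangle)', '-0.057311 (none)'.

Rules hold: Σm=0, L=12 even, 1≤5≤7.
N = 7·9·11 = 693
Δ = 2!·4!·6!/13! = 1/180180
Racah Σ t=0..2: t=0:+1/576 t=1:−1/144 t=2:+1/576 = -1/288
⇒ 3j(3 4 5; 0 0 0)² = 20/1001, sgn +1
Racah Σ t=0..1: t=0:+1/1440 t=1:−1/17280 = 11/17280
⇒ 3j(3 4 5; 2 -3 1)² = 11/468, sgn +1
4πI² = N·(3j₀)²·(3jₘ)² = 55/169
I = +1·√(0.325444/4π) = 0.16092854
No selection rule forces the value: the integral is nonzero (none).

0.160929 (none)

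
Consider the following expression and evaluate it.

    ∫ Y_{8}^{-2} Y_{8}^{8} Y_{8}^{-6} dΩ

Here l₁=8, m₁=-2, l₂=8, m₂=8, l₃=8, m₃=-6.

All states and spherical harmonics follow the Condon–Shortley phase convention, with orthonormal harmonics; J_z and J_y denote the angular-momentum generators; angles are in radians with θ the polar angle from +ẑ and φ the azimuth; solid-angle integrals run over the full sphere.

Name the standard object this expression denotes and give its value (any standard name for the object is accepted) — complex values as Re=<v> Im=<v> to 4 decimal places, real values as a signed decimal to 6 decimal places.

This is a Gaunt coefficient — the integral of a triple product of spherical harmonics over the sphere.
Rules hold: Σm=0, L=24 even, 0≤8≤16.
N = 17·17·17 = 4913
Δ = 8!·8!·8!/25! = 1/236637794250
Racah Σ t=0..8: t=0:+1/65548320768000 t=1:−1/128024064000 t=2:+1/2985984000 t=3:−1/373248000 t=4:+1/191102976 t=5:−1/373248000 t=6:+1/2985984000 t=7:−1/128024064000 t=8:+1/65548320768000 = 11/20808990720
⇒ 3j(8 8 8; 0 0 0)² = 490/96577, sgn +1
Racah Σ t=8..8: t=8:+1/2341011456000 = 1/2341011456000
⇒ 3j(8 8 8; -2 8 -6)² = 273/37145, sgn +1
4πI² = N·(3j₀)²·(3jₘ)² = 34986/190969
I = +1·√(0.183203/4π) = 0.12074267

Gaunt coefficient, +0.120743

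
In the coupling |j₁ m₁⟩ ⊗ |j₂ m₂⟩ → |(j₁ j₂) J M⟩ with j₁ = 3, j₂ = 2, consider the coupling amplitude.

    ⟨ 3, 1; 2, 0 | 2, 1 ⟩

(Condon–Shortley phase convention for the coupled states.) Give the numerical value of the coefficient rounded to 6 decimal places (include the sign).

triangle: 3!×3!×1!/8! = 36/40320
(j±m)!: 4!×2!×2!×2!×3!×1! = 1152
prefactor² = (2J+1)×Δ×N² = 36/7
  k=1: −1/(1!×2!×1!×1!×2!×0!) = -1/4
  k=2: +1/(2!×1!×0!×0!×3!×1!) = 1/12
Σ = -1/6  ⇒  CG² = 36/7×(-1/6)² = 1/7
CG = −√(1/7) = -0.377964

-0.377964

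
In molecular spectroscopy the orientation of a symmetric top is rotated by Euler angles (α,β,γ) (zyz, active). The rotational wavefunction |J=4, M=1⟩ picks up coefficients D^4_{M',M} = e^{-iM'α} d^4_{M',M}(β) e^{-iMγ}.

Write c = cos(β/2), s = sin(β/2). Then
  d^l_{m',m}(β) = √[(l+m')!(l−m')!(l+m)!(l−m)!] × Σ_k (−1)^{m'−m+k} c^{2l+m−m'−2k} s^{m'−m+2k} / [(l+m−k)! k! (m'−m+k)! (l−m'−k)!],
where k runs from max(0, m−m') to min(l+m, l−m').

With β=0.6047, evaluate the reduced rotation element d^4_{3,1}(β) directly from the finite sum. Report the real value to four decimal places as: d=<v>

d=0.4463

d^4_{3,1}(β=0.6047) via the finite sum:
With c≡cos(β/2)=0.954639 and s≡sin(β/2)=0.297764, N=[5040·1·120·6]^{1/2}=1904.940944
k: max(0,(1)−(3))=0 … min(4+(1),4−(3))=1
  k=0: (−1)^2·1904.9409/(240)·0.9546^6·0.2978^2 = +0.532662
  k=1: (−1)^3·1904.9409/(144)·0.9546^4·0.2978^4 = -0.086371
d^4_{3,1}(0.6047) = +0.532662 -0.086371 = +0.446291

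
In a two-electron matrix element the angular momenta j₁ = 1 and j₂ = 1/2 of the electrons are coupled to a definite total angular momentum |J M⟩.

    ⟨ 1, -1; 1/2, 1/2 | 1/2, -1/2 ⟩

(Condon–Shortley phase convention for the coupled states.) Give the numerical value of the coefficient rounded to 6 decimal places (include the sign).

−√(2/3) = -0.816497

j₁+j₂−J=1  J+j₁−j₂=1  J−j₁+j₂=0  j₁+j₂+J+1=3
(j₁±m₁, j₂±m₂, J±M) = (0,2,1,0,0,1)
P² = 2/3
sum k=1..1:
  [1] −1/1 = -1
S = -1
C² = P²·S² = 2/3 ; C = -0.816497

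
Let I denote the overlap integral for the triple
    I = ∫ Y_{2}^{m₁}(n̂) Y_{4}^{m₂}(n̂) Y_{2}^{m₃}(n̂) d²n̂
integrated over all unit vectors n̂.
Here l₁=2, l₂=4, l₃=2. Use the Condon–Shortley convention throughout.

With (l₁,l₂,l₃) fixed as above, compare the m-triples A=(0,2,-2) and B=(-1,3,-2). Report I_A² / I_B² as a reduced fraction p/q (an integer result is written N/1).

3/7

Same 2,4,2: normalisation and zero-m 3j drop out of the ratio.
A: Δ: 4! 0! 4! / 9! → 1/630; sum: t=2:+1/96 = 1/96; 3j²(2 4 2; 0 2 -2) = Δ·Π!·Σ² = 1/42  (sign +1)
B: Δ: 4! 0! 4! / 9! → 1/630; sum: t=3:−1/144 = -1/144; 3j²(2 4 2; -1 3 -2) = Δ·Π!·Σ² = 1/18  (sign -1)
I_A²/I_B² = (1/42)/(1/18) = 3/7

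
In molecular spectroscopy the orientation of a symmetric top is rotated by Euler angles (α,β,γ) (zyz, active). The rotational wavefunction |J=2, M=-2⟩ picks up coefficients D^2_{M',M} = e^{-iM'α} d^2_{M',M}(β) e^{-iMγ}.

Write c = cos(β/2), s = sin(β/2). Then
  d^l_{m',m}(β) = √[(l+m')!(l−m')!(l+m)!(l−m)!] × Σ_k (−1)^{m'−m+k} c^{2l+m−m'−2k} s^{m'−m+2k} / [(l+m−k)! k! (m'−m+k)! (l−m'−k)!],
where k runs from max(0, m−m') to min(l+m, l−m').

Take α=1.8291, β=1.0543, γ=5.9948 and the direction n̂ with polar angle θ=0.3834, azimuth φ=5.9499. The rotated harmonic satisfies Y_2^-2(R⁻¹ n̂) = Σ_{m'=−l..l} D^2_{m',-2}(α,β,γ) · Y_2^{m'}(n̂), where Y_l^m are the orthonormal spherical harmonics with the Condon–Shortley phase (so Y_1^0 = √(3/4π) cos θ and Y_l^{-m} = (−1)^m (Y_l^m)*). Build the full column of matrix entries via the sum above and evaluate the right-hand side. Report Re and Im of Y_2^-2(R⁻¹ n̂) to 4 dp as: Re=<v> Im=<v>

Need the full column D^2_{m',-2} for m'=−2..2 at α=1.8291, β=1.0543, γ=5.9948.
cos(β/2)=0.864244, sin(β/2)=0.503072
d^2_{-2,-2}: single k=0 term ⇒ +0.557887;  D = -0.556878+0.033544i
d^2_{-1,-2}: single k=0 term ⇒ -0.649486;  D = -0.203361-0.616828i
d^2_{0,-2}: single k=0 term ⇒ +0.463030;  D = +0.388125-0.252500i
d^2_{1,-2}: single k=0 term ⇒ -0.220068;  D = +0.163147+0.147693i
d^2_{2,-2}: single k=0 term ⇒ +0.064050;  D = -0.029430+0.056889i
Y_2^{m'}(θ=0.3834,φ=5.9499) and Σ D·Y over m':
  (-0.5569+0.0335i)·(+0.0425+0.0334i)  (-0.2034-0.6168i)·(+0.2533+0.0877i)  (+0.3881-0.2525i)·(+0.4984+0.0000i)  (+0.1631+0.1477i)·(-0.2533+0.0877i)  (-0.0294+0.0569i)·(+0.0425-0.0334i)
Y_2^-2(R⁻¹ n̂) = +0.117618-0.336777i

Re=0.1176 Im=-0.3368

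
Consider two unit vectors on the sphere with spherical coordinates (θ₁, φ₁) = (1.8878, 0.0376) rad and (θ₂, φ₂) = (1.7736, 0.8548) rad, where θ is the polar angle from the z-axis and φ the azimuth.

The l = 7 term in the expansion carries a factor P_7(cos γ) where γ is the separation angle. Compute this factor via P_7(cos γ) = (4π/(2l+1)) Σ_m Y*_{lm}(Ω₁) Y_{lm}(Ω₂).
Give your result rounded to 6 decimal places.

Addition theorem: P_7(cos γ) = (4π/15) Σ_m Y*_{lm}(Ω₁) Y_{lm}(Ω₂), m = −7…7:
  m=-7: (0.33760 + 0.09097j) × (0.41330 + 0.12766j) = 0.12792 + 0.08070j  (running Σ = 0.12792 + 0.08070j)
  m=-6: (-0.41832 - 0.09601j) × (-0.13462 - 0.30438j) = 0.02709 + 0.14025j  (running Σ = 0.15501 + 0.22095j)
  m=-5: (0.07348 + 0.01398j) × (0.06637 - 0.14157j) = 0.00686 - 0.00948j  (running Σ = 0.16187 + 0.21147j)
  m=-4: (0.32019 + 0.04852j) × (-0.32355 + 0.09220j) = -0.10807 + 0.01382j  (running Σ = 0.05380 + 0.22529j)
  m=-3: (-0.19455 - 0.02204j) × (-0.04860 - 0.03165j) = 0.00876 + 0.00723j  (running Σ = 0.06255 + 0.23252j)
  m=-2: (-0.24859 - 0.01873j) × (0.04507 + 0.32258j) = -0.00516 - 0.08103j  (running Σ = 0.05739 + 0.15149j)
  m=-1: (0.23275 + 0.00876j) × (-0.01270 + 0.01460j) = -0.00308 + 0.00329j  (running Σ = 0.05431 + 0.15477j)
  m=0: (0.22438 + 0.00000j) × (0.32091 + 0.00000j) = 0.07200 + 0.00000j  (running Σ = 0.12631 + 0.15477j)
  m=1: (-0.23275 + 0.00876j) × (0.01270 + 0.01460j) = -0.00308 - 0.00329j  (running Σ = 0.12323 + 0.15149j)
  m=2: (-0.24859 + 0.01873j) × (0.04507 - 0.32258j) = -0.00516 + 0.08103j  (running Σ = 0.11807 + 0.23252j)
  m=3: (0.19455 - 0.02204j) × (0.04860 - 0.03165j) = 0.00876 - 0.00723j  (running Σ = 0.12683 + 0.22529j)
  m=4: (0.32019 - 0.04852j) × (-0.32355 - 0.09220j) = -0.10807 - 0.01382j  (running Σ = 0.01876 + 0.21147j)
  m=5: (-0.07348 + 0.01398j) × (-0.06637 - 0.14157j) = 0.00686 + 0.00948j  (running Σ = 0.02561 + 0.22095j)
  m=6: (-0.41832 + 0.09601j) × (-0.13462 + 0.30438j) = 0.02709 - 0.14025j  (running Σ = 0.05270 + 0.08070j)
  m=7: (-0.33760 + 0.09097j) × (-0.41330 + 0.12766j) = 0.12792 - 0.08070j  (running Σ = 0.18062 + 0.00000j)
Σ over m = 0.18062 + 0.00000j; ×(4π/15) → 0.15132 + 0.00000j. Real part: 0.151317

0.151317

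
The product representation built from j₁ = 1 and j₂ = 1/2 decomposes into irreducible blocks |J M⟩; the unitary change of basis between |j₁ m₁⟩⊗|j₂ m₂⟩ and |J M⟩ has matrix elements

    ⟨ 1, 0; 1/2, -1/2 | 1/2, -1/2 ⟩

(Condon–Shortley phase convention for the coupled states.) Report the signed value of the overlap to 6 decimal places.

j₁+j₂−J=1  J+j₁−j₂=1  J−j₁+j₂=0  j₁+j₂+J+1=3
(j₁±m₁, j₂±m₂, J±M) = (1,1,0,1,0,1)
P² = 1/3
sum k=0..0:
  [0] +1/1 = 1
S = 1
C² = P²·S² = 1/3 ; C = +0.577350

+√(1/3) ≈ +0.577350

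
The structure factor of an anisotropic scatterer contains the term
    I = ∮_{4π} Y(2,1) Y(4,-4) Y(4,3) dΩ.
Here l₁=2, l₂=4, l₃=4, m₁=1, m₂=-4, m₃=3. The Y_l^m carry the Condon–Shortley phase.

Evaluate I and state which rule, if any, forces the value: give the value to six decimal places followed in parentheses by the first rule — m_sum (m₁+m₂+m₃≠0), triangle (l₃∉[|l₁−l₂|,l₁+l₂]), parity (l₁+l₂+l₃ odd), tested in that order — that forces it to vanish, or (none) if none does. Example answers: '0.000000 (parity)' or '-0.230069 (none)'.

0.198645 (none)

Checks pass: Σm=0; 10 even; l₃=4∈[2,6].
(2·2+1)(2·4+1)(2·4+1) = 405
Δ: 2! 2! 6! / 11! → 1/13860
sum: t=0:+1/192 t=1:−1/36 t=2:+1/192 = -5/288
3j²(2 4 4; 0 0 0) = Δ·Π!·Σ² = 20/693  (sign -1)
sum: t=0:+1/1440 = 1/1440
3j²(2 4 4; 1 -4 3) = Δ·Π!·Σ² = 7/165  (sign -1)
combine: 4πI² = 405·20/693·7/165 = 60/121
take √, sign +1: I = 0.19864517
No selection rule forces the value: the integral is nonzero (none).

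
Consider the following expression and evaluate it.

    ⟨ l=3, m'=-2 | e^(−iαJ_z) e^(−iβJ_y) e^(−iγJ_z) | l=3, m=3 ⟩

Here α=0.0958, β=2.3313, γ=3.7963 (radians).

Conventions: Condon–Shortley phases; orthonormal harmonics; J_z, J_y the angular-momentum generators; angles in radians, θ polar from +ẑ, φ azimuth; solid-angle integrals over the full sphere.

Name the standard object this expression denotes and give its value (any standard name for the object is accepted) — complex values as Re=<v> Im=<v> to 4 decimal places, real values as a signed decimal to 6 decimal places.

This is a Wigner D-matrix element — the rotation-matrix element ⟨l m'| R(α,β,γ) |l m⟩ in the angular-momentum basis.
D^3_{-2,3}(0.0958,2.3313,3.7963) = e^{-i·-2·0.0958}·d^3_{-2,3}(2.3313)·e^{-i·3·3.7963}. Compute d first:
With c≡cos(β/2)=0.394153 and s≡sin(β/2)=0.919045, N=[1·120·720·1]^{1/2}=293.938769
k: max(0,(3)−(-2))=5 … min(3+(3),3−(-2))=5
  k=5: (−1)^0·293.9388/(120)·0.3942^1·0.9190^5 = +0.633030
d^3_{-2,3}(2.3313) = +0.633030
Phases: e^{-i·(-2)·0.0958}=+0.981701+0.190430i, e^{-i·(3)·3.7963}=+0.383262+0.923640i ⇒ D=+0.126834+0.620193i

Wigner D-matrix element, Re=0.1268 Im=0.6202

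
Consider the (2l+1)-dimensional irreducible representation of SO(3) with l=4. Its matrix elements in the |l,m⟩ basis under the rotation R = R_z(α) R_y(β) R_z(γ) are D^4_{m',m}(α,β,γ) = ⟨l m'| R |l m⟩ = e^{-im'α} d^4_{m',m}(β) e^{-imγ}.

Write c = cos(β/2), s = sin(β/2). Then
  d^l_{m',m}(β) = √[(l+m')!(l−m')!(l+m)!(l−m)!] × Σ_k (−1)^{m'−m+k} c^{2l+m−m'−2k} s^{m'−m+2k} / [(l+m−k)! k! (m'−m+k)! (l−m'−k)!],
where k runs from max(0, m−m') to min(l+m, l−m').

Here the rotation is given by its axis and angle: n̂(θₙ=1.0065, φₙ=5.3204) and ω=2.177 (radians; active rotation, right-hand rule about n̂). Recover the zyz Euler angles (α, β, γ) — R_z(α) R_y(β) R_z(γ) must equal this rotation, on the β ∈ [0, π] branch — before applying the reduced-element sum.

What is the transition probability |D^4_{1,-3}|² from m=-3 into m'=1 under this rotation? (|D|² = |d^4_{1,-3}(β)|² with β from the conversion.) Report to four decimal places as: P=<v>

P=0.0357

Axis–angle → zyz. n̂ = (sinθₙcosφₙ, sinθₙsinφₙ, cosθₙ) = (+0.482675, -0.693535, +0.534821), ω = 2.1770.
R = I cosω + sinω [n̂]ₓ + (1−cosω) n̂n̂ᵀ gives
  R = [-0.204039, -0.965003, -0.164736; -0.085952, +0.185285, -0.978919; +0.975182, -0.185578, -0.120749]
β = atan2(√(R₁₃²+R₂₃²), R₃₃) = 1.691841; α = atan2(R₂₃, R₁₃) mod 2π = 4.545667; γ = atan2(R₃₂, −R₃₁) mod 2π = 3.329645
Split into d^4_{1,-3}(β=1.6918) × two z-phases.
Half-angle: c=0.663042, s=0.748582. N=√(120·6·1·5040)=1904.940944
k∈{0,1} keeps every argument non-negative
  k=0: (−1)^4·1904.9409/(144)·0.6630^4·0.7486^4 = +0.802863
  k=1: (−1)^5·1904.9409/(240)·0.6630^2·0.7486^6 = -0.614029
d^4_{1,-3}(1.6918) = +0.802863 -0.614029 = +0.188834
|D^4_{1,-3}|² = |d^4_{1,-3}(β)|² = (+0.188834)² = 0.035658 (the z-rotation phases have unit modulus)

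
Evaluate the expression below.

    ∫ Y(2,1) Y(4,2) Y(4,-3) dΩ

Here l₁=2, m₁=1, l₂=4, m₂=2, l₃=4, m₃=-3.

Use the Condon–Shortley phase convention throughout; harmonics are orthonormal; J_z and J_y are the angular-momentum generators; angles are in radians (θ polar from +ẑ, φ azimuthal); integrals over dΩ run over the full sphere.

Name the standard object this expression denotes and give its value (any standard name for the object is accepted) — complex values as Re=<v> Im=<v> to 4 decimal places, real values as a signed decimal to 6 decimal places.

Gaunt coefficient, -0.187702

This is a Gaunt coefficient — the integral of a triple product of spherical harmonics over the sphere.
Rules hold: Σm=0, L=10 even, 2≤4≤6.
N = 5·9·9 = 405
Δ = 2!·2!·6!/11! = 1/13860
Racah Σ t=0..2: t=0:+1/192 t=1:−1/36 t=2:+1/192 = -5/288
⇒ 3j(2 4 4; 0 0 0)² = 20/693, sgn -1
Racah Σ t=0..1: t=0:+1/1440 t=1:−1/240 = -1/288
⇒ 3j(2 4 4; 1 2 -3)² = 5/132, sgn +1
4πI² = N·(3j₀)²·(3jₘ)² = 375/847
I = -1·√(0.442739/4π) = -0.18770204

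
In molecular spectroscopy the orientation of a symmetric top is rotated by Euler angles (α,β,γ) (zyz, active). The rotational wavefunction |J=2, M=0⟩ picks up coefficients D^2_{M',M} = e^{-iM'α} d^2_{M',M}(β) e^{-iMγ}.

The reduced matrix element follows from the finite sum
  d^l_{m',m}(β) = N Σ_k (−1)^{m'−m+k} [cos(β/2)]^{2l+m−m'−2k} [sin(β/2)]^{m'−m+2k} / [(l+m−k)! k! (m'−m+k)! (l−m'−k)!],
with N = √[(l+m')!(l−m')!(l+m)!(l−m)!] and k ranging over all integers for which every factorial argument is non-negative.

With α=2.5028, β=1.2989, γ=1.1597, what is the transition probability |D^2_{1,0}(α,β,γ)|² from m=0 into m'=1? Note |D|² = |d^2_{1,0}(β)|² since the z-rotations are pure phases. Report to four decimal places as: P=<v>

Split into d^2_{1,0}(β=1.2989) × two z-phases.
Half-angle: c=0.796417, s=0.604748. N=√(6·1·2·2)=4.898979
k∈{0,1} keeps every argument non-negative
  k=0: (−1)^1·4.8990/(2)·0.7964^3·0.6047^1 = -0.748292
  k=1: (−1)^2·4.8990/(2)·0.7964^1·0.6047^3 = +0.431460
d^2_{1,0}(1.2989) = -0.748292 +0.431460 = -0.316832
|D^2_{1,0}|² = |d^2_{1,0}(β)|² = (-0.316832)² = 0.100383 (the z-rotation phases have unit modulus)

P=0.1004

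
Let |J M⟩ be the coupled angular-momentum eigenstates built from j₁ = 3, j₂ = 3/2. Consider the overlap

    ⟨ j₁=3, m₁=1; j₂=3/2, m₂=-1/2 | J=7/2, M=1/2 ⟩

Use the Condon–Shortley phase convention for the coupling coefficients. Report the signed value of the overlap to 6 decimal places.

j₁+j₂−J=1  J+j₁−j₂=5  J−j₁+j₂=2  j₁+j₂+J+1=9
(j₁±m₁, j₂±m₂, J±M) = (4,2,1,2,4,3)
P² = 512/7
sum k=0..1:
  [0] +1/12 = 1/12
  [1] −1/48 = -1/48
S = 1/16
C² = P²·S² = 2/7 ; C = +0.534522

+√(2/7) = +0.534522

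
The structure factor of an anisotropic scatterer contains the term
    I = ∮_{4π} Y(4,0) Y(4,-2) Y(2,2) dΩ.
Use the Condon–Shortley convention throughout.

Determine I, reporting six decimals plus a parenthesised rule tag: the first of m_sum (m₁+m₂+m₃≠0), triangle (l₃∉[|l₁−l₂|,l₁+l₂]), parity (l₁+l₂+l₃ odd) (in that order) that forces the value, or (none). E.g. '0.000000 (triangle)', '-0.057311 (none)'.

-0.190365 (none)

Checks pass: Σm=0; 10 even; l₃=2∈[0,8].
(2·4+1)(2·4+1)(2·2+1) = 405
Δ: 6! 2! 2! / 11! → 1/13860
sum: t=2:+1/192 t=3:−1/36 t=4:+1/192 = -5/288
3j²(4 4 2; 0 0 0) = Δ·Π!·Σ² = 20/693  (sign -1)
sum: t=2:+1/192 = 1/192
3j²(4 4 2; 0 -2 2) = Δ·Π!·Σ² = 3/77  (sign +1)
combine: 4πI² = 405·20/693·3/77 = 2700/5929
take √, sign -1: I = -0.19036462
No selection rule forces the value: the integral is nonzero (none).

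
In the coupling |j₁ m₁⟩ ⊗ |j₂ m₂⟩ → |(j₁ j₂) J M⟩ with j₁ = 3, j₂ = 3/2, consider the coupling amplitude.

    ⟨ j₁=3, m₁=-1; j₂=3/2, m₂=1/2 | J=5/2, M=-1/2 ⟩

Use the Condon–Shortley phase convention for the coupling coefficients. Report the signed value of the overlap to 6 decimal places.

-0.119523  (= −√(1/70))

triangle: 2!×4!×1!/8! = 48/40320
(j±m)!: 2!×4!×2!×1!×2!×3! = 1152
prefactor² = (2J+1)×Δ×N² = 288/35
  k=1: −1/(1!×1!×3!×1!×1!×0!) = -1/6
  k=2: +1/(2!×0!×2!×0!×2!×1!) = 1/8
Σ = -1/24  ⇒  CG² = 288/35×(-1/24)² = 1/70
CG = −√(1/70) = -0.119523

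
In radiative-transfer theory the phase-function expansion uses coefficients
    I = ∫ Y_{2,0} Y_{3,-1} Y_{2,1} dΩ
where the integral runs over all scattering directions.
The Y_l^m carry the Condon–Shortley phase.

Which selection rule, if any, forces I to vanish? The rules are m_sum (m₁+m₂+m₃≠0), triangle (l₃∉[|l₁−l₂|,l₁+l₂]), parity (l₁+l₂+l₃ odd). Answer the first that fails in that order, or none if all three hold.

m₁+m₂+m₃ = 0 − 1 + 1 = 0  ✓
triangle: |2−3|=1 ≤ l₃=2 ≤ 2+3=5  ✓
parity: l₁+l₂+l₃ = 7 is odd  ✗

parity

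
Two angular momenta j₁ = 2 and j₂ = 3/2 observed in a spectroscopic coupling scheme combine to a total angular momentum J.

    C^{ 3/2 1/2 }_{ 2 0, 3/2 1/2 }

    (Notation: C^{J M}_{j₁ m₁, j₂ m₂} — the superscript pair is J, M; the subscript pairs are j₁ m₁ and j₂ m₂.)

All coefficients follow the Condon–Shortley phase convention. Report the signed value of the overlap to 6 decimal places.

−√(1/5) ≈ -0.447214

√[4·2!2!1!/6! · 2!2!2!1!2!1!] = √(16/45)
  +(−1)^1/∏(1,1,1,1,1,0)! = -1  (running -1)
  +(−1)^2/∏(2,0,0,0,2,1)! = 1/4  (running -3/4)
⟨..|..⟩ = √(16/45)·(-3/4) = -0.447214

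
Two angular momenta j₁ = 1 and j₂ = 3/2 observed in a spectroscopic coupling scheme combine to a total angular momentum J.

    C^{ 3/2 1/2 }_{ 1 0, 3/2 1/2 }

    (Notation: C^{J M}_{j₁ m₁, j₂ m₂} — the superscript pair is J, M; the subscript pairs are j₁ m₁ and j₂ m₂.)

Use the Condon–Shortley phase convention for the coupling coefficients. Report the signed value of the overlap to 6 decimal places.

-0.258199

j₁+j₂−J=1  J+j₁−j₂=1  J−j₁+j₂=2  j₁+j₂+J+1=5
(j₁±m₁, j₂±m₂, J±M) = (1,1,2,1,2,1)
P² = 4/15
sum k=0..1:
  [0] +1/2 = 1/2
  [1] −1/1 = -1
S = -1/2
C² = P²·S² = 1/15 ; C = -0.258199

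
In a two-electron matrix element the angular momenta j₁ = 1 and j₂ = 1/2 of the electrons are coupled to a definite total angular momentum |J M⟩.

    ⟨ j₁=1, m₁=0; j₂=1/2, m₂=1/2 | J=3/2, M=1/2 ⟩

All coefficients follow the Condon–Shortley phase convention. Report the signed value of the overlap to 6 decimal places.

+√(2/3) = +0.816497

j₁+j₂−J=0  J+j₁−j₂=2  J−j₁+j₂=1  j₁+j₂+J+1=4
(j₁±m₁, j₂±m₂, J±M) = (1,1,1,0,2,1)
P² = 2/3
sum k=0..0:
  [0] +1/1 = 1
S = 1
C² = P²·S² = 2/3 ; C = +0.816497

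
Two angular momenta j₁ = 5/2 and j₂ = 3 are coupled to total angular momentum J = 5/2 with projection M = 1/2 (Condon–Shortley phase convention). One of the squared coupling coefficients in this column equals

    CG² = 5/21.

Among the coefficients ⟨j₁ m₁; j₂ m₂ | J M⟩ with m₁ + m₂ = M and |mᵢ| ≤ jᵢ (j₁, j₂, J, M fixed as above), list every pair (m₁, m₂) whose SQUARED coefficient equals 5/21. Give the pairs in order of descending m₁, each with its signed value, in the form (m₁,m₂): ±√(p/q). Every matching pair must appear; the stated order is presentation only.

Admissible pairs with m₁+m₂ = M = 1/2: (-5/2,3), (-3/2,2), (-1/2,1), (1/2,0), (3/2,-1), (5/2,-2)
  (m₁,m₂)=(5/2,-2): CG² = 5/14, CG = +√(5/14)
  (m₁,m₂)=(3/2,-1): CG² = 1/35, CG = −√(1/35)
  (m₁,m₂)=(1/2,0): CG² = 8/105, CG = −√(8/105)
  (m₁,m₂)=(-1/2,1): CG² = 8/35, CG = +√(8/35)
  (m₁,m₂)=(-3/2,2): CG² = 1/14, CG = −√(1/14)
  (m₁,m₂)=(-5/2,3): CG² = 5/21, CG = −√(5/21)   ← matches the target
Pairs with CG² = 5/21: (-5/2,3): −√(5/21)

(-5/2,3): −√(5/21)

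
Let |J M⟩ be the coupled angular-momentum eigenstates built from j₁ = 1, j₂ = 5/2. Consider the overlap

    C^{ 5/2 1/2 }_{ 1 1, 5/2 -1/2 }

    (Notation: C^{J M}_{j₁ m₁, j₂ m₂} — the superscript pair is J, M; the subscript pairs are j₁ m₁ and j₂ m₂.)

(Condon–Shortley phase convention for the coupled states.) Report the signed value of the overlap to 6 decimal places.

j₁+j₂−J=1  J+j₁−j₂=1  J−j₁+j₂=4  j₁+j₂+J+1=7
(j₁±m₁, j₂±m₂, J±M) = (2,0,2,3,3,2)
P² = 288/35
sum k=0..0:
  [0] +1/4 = 1/4
S = 1/4
C² = P²·S² = 18/35 ; C = +0.717137

+√(18/35) = +0.717137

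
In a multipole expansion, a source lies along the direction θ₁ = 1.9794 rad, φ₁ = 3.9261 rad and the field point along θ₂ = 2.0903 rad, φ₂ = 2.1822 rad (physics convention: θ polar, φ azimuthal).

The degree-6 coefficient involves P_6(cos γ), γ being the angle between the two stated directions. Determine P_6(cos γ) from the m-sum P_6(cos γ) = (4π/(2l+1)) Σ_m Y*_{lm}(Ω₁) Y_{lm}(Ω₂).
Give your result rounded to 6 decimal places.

-0.289094

Summing Y*_{l m}(θ₁,φ₁)·Y_{l m}(θ₂,φ₂) over m ∈ [−6, 6]; prefactor 4π/(2·6+1) = 0.966644:
  m=-6: (-0.00154 - 0.28851j) × (0.17867 - 0.10393j) = -0.03026 - 0.05139j  (running Σ = -0.03026 - 0.05139j)
  m=-5: (-0.30734 - 0.30462j) × (0.03459 - 0.40803j) = -0.13493 + 0.11487j  (running Σ = -0.16518 + 0.06348j)
  m=-4: (-0.18637 + 0.00066j) × (-0.26602 - 0.22225j) = 0.04973 + 0.04124j  (running Σ = -0.11546 + 0.10472j)
  m=-3: (0.17821 - 0.17917j) × (0.05901 - 0.01591j) = 0.00766 - 0.01341j  (running Σ = -0.10779 + 0.09132j)
  m=-2: (-0.00050 - 0.27954j) × (0.11983 - 0.33033j) = -0.09240 - 0.03333j  (running Σ = -0.20020 + 0.05798j)
  m=-1: (0.11549 + 0.11529j) × (-0.03968 - 0.05660j) = 0.00194 - 0.01111j  (running Σ = -0.19825 + 0.04687j)
  m=0: (0.29461 + 0.00000j) × (0.33072 + 0.00000j) = 0.09744 + 0.00000j  (running Σ = -0.10082 + 0.04687j)
  m=1: (-0.11549 + 0.11529j) × (0.03968 - 0.05660j) = 0.00194 + 0.01111j  (running Σ = -0.09887 + 0.05798j)
  m=2: (-0.00050 + 0.27954j) × (0.11983 + 0.33033j) = -0.09240 + 0.03333j  (running Σ = -0.19128 + 0.09132j)
  m=3: (-0.17821 - 0.17917j) × (-0.05901 - 0.01591j) = 0.00766 + 0.01341j  (running Σ = -0.18361 + 0.10472j)
  m=4: (-0.18637 - 0.00066j) × (-0.26602 + 0.22225j) = 0.04973 - 0.04124j  (running Σ = -0.13389 + 0.06348j)
  m=5: (0.30734 - 0.30462j) × (-0.03459 - 0.40803j) = -0.13493 - 0.11487j  (running Σ = -0.26881 - 0.05139j)
  m=6: (-0.00154 + 0.28851j) × (0.17867 + 0.10393j) = -0.03026 + 0.05139j  (running Σ = -0.29907 + 0.00000j)
Σ over m = -0.29907 + 0.00000j; ×(4π/13) → -0.28909 + 0.00000j. Real part: -0.289094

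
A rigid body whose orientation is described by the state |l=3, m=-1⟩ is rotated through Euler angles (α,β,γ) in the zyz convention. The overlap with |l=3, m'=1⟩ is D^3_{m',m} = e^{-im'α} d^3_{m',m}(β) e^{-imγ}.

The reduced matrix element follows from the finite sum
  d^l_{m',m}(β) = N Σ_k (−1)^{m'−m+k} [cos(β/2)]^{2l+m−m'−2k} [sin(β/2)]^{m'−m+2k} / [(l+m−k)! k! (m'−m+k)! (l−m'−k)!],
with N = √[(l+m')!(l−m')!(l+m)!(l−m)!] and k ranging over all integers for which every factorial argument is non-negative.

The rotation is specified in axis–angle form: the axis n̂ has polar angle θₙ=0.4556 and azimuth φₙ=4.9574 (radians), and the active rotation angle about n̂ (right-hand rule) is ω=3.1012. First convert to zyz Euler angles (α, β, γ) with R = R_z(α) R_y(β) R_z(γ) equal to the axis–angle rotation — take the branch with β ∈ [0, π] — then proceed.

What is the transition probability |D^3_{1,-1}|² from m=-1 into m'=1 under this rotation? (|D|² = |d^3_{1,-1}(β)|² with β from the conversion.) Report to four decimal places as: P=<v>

P=0.2713

Axis–angle → zyz. n̂ = (sinθₙcosφₙ, sinθₙsinφₙ, cosθₙ) = (+0.106730, -0.426860, +0.897997), ω = 3.1012.
R = I cosω + sinω [n̂]ₓ + (1−cosω) n̂n̂ᵀ gives
  R = [-0.976411, -0.127343, +0.174371; -0.054818, -0.634913, -0.770636; +0.208845, -0.762016, +0.612956]
β = atan2(√(R₁₃²+R₂₃²), R₃₃) = 0.911000; α = atan2(R₂₃, R₁₃) mod 2π = 4.934910; γ = atan2(R₃₂, −R₃₁) mod 2π = 4.444888
Split into d^3_{1,-1}(β=0.9110) × two z-phases.
Half-angle: c=0.898041, s=0.439911. N=√(24·2·2·24)=48.000000
k: max(0,(-1)−(1))=0 … min(3+(-1),3−(1))=2
  k=0: (−1)^2·48.0000/(8)·0.8980^4·0.4399^2 = +0.755208
  k=1: (−1)^3·48.0000/(6)·0.8980^2·0.4399^4 = -0.241626
  k=2: (−1)^4·48.0000/(48)·0.8980^0·0.4399^6 = +0.007248
d^3_{1,-1}(0.9110) = +0.755208 -0.241626 +0.007248 = +0.520830
|D^3_{1,-1}|² = |d^3_{1,-1}(β)|² = (+0.520830)² = 0.271264 (the z-rotation phases have unit modulus)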